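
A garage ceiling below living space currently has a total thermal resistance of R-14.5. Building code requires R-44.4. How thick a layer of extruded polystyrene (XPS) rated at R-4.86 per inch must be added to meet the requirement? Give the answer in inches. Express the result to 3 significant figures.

ΔR = 44.4 − 14.5 = 29.9 ft²·°F·h/BTU
L = ΔR / (R/in) = 29.9/4.86 = 6.152 in

6.15 in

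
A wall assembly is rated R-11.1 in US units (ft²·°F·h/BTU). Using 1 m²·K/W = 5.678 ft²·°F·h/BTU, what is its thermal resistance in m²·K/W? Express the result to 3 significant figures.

R_SI = 11.1/5.678 = 1.955

1.95 m²·K/W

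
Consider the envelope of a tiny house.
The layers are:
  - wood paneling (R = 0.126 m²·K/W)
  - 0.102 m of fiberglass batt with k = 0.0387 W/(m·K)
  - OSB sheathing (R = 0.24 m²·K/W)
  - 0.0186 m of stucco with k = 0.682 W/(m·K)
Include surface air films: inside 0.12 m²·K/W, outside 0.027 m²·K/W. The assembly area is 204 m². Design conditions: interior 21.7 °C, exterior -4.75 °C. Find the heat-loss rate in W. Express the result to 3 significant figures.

0.102/0.0387 = 2.636
0.0186/0.682 = 0.02727
R_total = 0.12 + 0.126 + 2.636 + 0.24 + 0.02727 + 0.027 = 3.176 m²·K/W
Q = A·ΔT/R = 204 × (21.7 − (-4.75)) / 3.176 = 1699 W

1700 W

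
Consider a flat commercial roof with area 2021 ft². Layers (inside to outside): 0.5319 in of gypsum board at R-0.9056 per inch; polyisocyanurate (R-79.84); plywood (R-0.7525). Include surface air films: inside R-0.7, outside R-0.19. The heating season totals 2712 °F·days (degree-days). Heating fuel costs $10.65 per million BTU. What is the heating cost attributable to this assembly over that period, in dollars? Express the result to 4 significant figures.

0.5319 × 0.9056 = 0.48169
R_total = 0.7 + 0.48169 + 79.84 + 0.7525 + 0.19 = 81.964 ft²·°F·h/BTU
E = A × HDD × 24 / R = 2021 × 2712 × 24 / 81.964 = 1604900 BTU
Cost = 1604900/10⁶ × 10.65 = $17.092

17.09 dollars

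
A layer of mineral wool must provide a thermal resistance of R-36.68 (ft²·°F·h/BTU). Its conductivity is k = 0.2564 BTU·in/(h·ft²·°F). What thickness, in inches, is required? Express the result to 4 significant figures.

L = R × k = 36.68 × 0.2564 = 9.4048 in

9.405 in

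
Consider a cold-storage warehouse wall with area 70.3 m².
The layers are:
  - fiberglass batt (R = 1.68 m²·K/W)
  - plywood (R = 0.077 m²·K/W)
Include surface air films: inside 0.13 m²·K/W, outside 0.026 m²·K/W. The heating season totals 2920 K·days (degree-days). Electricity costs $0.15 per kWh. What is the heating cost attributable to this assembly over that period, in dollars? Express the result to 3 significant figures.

R_total = 0.13 + 1.68 + 0.077 + 0.026 = 1.913 m²·K/W
E = A × HDD × 24 / R / 1000 = 70.3 × 2920 × 24 / 1.913 / 1000 = 2575 kWh
Cost = 2575 × 0.15 = $386.3

386 dollars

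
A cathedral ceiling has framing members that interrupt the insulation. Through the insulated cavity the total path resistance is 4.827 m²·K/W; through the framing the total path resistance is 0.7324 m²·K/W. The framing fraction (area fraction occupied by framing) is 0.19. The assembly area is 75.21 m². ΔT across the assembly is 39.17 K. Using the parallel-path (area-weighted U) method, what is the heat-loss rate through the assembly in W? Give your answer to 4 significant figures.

1259 W

U_eff = 0.81/4.827 + 0.19/0.7324 = 0.16781 + 0.25942 = 0.42723
R_eff = 1/U_eff = 2.3407 m²·K/W
Q = 75.21 × 39.17 / 2.3407 = 1258.6 W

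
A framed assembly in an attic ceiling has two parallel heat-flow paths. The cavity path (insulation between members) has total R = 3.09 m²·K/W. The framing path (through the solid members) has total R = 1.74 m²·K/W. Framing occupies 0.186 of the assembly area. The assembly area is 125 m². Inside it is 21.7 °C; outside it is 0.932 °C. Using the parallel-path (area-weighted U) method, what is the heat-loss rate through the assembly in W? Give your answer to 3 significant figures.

U_eff = 0.814/3.09 + 0.186/1.74 = 0.2634 + 0.1069 = 0.3703
R_eff = 1/U_eff = 2.7 m²·K/W
Q = 125 × (21.7 − 0.932) / 2.7 = 961.4 W

961 W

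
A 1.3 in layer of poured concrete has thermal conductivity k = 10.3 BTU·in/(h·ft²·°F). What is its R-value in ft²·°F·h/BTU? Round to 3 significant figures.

R = L/k = 1.3/10.3 = 0.1262 ft²·°F·h/BTU

0.126 ft²·°F·h/BTU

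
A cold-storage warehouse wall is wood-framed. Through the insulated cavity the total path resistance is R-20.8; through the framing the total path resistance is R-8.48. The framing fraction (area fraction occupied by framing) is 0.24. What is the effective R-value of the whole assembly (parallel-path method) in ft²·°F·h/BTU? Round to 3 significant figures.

U_eff = 0.76/20.8 + 0.24/8.48 = 0.03654 + 0.0283 = 0.06484
R_eff = 1/U_eff = 15.42 ft²·°F·h/BTU

15.4 ft²·°F·h/BTU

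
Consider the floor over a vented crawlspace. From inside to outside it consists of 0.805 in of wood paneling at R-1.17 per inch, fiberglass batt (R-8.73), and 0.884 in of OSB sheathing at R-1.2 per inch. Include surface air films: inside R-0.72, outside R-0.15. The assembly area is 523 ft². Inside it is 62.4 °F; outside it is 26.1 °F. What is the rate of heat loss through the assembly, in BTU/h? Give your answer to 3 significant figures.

0.805 × 1.17 = 0.9418
0.884 × 1.2 = 1.061
R_total = 0.72 + 0.9418 + 8.73 + 1.061 + 0.15 = 11.6 ft²·°F·h/BTU
Q = A·ΔT/R = 523 × (62.4 − 26.1) / 11.6 = 1636 BTU/h

1640 BTU/h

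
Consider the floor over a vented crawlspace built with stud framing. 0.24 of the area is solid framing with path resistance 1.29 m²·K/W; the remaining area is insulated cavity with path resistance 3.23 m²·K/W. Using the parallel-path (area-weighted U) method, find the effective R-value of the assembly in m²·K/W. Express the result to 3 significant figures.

2.37 m²·K/W

U_eff = 0.76/3.23 + 0.24/1.29 = 0.2353 + 0.186 = 0.4213
R_eff = 1/U_eff = 2.373 m²·K/W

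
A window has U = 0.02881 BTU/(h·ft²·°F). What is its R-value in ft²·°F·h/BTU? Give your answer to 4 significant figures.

R = 1/U = 1/0.02881 = 34.71

34.71 ft²·°F·h/BTU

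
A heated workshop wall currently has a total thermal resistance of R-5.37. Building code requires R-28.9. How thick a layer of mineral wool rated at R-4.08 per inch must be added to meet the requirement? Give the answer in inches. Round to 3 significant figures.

5.77 in

ΔR = 28.9 − 5.37 = 23.53 ft²·°F·h/BTU
L = ΔR / (R/in) = 23.53/4.08 = 5.767 in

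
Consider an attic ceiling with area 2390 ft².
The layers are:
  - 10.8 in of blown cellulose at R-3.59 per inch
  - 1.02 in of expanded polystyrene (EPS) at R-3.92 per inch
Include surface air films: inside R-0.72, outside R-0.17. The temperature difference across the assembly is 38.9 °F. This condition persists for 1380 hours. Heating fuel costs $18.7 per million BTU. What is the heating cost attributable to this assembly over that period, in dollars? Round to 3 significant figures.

10.8 × 3.59 = 38.77
1.02 × 3.92 = 3.998
R_total = 0.72 + 38.77 + 3.998 + 0.17 = 43.66 ft²·°F·h/BTU
Q = 2390 × 38.9 / 43.66 = 2129 BTU/h
E = 2129 × 1380 = 2939000 BTU
Cost = 2939000/10⁶ × 18.7 = $54.95

55.0 dollars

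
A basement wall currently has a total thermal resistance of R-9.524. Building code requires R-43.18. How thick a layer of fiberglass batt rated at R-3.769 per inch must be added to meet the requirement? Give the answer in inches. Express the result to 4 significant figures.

8.930 in

ΔR = 43.18 − 9.524 = 33.656 ft²·°F·h/BTU
L = ΔR / (R/in) = 33.656/3.769 = 8.9297 in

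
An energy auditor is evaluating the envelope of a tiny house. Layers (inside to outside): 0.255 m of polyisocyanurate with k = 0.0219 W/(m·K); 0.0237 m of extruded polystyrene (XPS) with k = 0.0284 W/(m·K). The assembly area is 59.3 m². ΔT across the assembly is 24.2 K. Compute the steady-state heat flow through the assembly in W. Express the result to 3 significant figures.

115 W

0.255/0.0219 = 11.64
0.0237/0.0284 = 0.8345
R_total = 11.64 + 0.8345 = 12.48 m²·K/W
Q = A·ΔT/R = 59.3 × 24.2 / 12.48 = 115 W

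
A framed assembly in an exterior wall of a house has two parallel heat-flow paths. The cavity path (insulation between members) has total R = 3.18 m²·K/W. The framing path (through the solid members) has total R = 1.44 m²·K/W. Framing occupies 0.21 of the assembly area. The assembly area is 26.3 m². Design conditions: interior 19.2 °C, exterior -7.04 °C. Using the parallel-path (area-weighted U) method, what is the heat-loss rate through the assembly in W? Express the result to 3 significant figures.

U_eff = 0.79/3.18 + 0.21/1.44 = 0.2484 + 0.1458 = 0.3943
R_eff = 1/U_eff = 2.536 m²·K/W
Q = 26.3 × (19.2 − (-7.04)) / 2.536 = 272.1 W

272 W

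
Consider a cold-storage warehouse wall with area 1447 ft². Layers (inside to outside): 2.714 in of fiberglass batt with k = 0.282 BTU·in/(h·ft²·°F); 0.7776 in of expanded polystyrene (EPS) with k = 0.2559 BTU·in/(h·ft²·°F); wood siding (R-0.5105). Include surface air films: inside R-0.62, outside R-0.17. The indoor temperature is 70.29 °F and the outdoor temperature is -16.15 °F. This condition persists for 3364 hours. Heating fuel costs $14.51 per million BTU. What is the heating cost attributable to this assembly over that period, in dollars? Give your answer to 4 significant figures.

2.714/0.282 = 9.6241
0.7776/0.2559 = 3.0387
R_total = 0.62 + 9.6241 + 3.0387 + 0.5105 + 0.17 = 13.963 ft²·°F·h/BTU
Q = 1447 × (70.29 − (-16.15)) / 13.963 = 8957.7 BTU/h
E = 8957.7 × 3364 = 30134000 BTU
Cost = 30134000/10⁶ × 14.51 = $437.24

437.2 dollars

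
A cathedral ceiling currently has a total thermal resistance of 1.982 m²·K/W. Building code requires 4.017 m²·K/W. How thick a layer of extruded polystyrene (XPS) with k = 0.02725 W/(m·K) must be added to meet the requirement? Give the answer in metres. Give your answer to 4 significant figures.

ΔR = 4.017 − 1.982 = 2.035 m²·K/W
L = ΔR × k = 2.035 × 0.02725 = 0.055454 m

0.05545 m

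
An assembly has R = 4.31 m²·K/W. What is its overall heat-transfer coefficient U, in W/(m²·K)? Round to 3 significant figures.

U = 1/R = 1/4.31 = 0.232

0.232 W/(m²·K)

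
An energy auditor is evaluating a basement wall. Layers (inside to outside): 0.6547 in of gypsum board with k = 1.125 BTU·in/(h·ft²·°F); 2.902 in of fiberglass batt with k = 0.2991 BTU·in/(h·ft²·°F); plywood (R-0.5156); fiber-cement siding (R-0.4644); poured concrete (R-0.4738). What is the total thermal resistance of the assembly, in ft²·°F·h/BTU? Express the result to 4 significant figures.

0.6547/1.125 = 0.58196
2.902/0.2991 = 9.7024
R_total = 0.58196 + 9.7024 + 0.5156 + 0.4644 + 0.4738 = 11.738 ft²·°F·h/BTU

11.74 ft²·°F·h/BTU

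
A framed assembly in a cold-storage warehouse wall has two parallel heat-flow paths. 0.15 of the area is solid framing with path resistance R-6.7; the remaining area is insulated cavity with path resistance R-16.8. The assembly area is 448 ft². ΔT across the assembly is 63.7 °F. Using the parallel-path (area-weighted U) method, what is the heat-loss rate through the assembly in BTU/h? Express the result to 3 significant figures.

U_eff = 0.85/16.8 + 0.15/6.7 = 0.0506 + 0.02239 = 0.07298
R_eff = 1/U_eff = 13.7 ft²·°F·h/BTU
Q = 448 × 63.7 / 13.7 = 2083 BTU/h

2080 BTU/h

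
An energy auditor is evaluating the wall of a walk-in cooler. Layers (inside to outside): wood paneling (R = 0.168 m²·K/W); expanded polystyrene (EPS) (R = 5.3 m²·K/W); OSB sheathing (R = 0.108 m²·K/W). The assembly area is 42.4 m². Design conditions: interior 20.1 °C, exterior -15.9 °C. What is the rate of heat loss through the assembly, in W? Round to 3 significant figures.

R_total = 0.168 + 5.3 + 0.108 = 5.576 m²·K/W
Q = A·ΔT/R = 42.4 × (20.1 − (-15.9)) / 5.576 = 273.7 W

274 W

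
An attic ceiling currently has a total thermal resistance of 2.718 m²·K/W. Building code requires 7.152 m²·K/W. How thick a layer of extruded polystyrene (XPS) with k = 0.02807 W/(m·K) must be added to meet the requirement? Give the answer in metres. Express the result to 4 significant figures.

ΔR = 7.152 − 2.718 = 4.434 m²·K/W
L = ΔR × k = 4.434 × 0.02807 = 0.12446 m

0.1245 m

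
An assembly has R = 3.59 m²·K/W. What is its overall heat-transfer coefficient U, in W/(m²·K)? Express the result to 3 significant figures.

0.279 W/(m²·K)

U = 1/R = 1/3.59 = 0.2786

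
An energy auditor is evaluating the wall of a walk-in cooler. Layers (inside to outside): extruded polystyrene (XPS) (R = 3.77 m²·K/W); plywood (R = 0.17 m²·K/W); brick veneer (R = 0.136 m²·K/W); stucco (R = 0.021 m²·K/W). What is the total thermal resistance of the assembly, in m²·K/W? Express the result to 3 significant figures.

R_total = 3.77 + 0.17 + 0.136 + 0.021 = 4.097 m²·K/W

4.10 m²·K/W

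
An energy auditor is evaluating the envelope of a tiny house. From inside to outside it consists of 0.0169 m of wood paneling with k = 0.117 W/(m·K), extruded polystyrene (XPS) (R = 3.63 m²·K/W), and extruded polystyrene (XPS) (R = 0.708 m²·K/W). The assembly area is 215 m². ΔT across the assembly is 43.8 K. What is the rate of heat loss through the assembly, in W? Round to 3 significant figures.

2100 W

0.0169/0.117 = 0.1444
R_total = 0.1444 + 3.63 + 0.708 = 4.482 m²·K/W
Q = A·ΔT/R = 215 × 43.8 / 4.482 = 2101 W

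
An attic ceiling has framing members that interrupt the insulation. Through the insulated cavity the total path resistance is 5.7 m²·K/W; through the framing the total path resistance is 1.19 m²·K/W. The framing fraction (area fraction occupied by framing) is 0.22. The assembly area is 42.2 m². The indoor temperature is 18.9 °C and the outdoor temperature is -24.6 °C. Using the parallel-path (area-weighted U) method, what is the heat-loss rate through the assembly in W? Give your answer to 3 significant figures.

U_eff = 0.78/5.7 + 0.22/1.19 = 0.1368 + 0.1849 = 0.3217
R_eff = 1/U_eff = 3.108 m²·K/W
Q = 42.2 × (18.9 − (-24.6)) / 3.108 = 590.6 W

591 W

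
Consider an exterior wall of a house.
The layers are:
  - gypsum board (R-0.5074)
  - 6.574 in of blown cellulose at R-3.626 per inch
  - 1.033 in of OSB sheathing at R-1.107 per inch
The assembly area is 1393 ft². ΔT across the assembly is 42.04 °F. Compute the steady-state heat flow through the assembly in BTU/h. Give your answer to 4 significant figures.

2298 BTU/h

6.574 × 3.626 = 23.837
1.033 × 1.107 = 1.1435
R_total = 0.5074 + 23.837 + 1.1435 = 25.488 ft²·°F·h/BTU
Q = A·ΔT/R = 1393 × 42.04 / 25.488 = 2297.6 BTU/h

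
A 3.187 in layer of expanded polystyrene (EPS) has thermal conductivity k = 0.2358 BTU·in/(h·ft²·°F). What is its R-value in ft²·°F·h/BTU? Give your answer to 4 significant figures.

R = L/k = 3.187/0.2358 = 13.516 ft²·°F·h/BTU

13.52 ft²·°F·h/BTU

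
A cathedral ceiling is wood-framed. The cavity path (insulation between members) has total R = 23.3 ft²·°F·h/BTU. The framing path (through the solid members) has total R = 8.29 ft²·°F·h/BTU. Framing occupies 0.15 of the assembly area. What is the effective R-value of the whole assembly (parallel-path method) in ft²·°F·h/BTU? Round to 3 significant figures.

18.3 ft²·°F·h/BTU

U_eff = 0.85/23.3 + 0.15/8.29 = 0.03648 + 0.01809 = 0.05457
R_eff = 1/U_eff = 18.32 ft²·°F·h/BTU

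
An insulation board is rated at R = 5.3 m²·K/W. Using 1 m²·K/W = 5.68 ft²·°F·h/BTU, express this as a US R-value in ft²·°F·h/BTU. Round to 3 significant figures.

30.1 ft²·°F·h/BTU

R_US = 5.3 × 5.68 = 30.1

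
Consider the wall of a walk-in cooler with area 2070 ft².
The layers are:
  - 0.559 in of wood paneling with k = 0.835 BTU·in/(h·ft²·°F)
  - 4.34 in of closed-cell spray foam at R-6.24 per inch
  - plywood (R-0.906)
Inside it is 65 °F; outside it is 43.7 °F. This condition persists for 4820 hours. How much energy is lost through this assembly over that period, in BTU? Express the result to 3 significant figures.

0.559/0.835 = 0.6695
4.34 × 6.24 = 27.08
R_total = 0.6695 + 27.08 + 0.906 = 28.66 ft²·°F·h/BTU
Q = 2070 × (65 − 43.7) / 28.66 = 1539 BTU/h
E = 1539 × 4820 = 7416000 BTU

7420000 BTU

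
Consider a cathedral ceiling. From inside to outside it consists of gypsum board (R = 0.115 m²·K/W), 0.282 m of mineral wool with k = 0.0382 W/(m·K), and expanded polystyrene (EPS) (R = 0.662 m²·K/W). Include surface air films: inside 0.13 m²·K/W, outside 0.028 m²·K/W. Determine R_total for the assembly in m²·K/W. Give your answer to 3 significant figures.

0.282/0.0382 = 7.382
R_total = 0.13 + 0.115 + 7.382 + 0.662 + 0.028 = 8.317 m²·K/W

8.32 m²·K/W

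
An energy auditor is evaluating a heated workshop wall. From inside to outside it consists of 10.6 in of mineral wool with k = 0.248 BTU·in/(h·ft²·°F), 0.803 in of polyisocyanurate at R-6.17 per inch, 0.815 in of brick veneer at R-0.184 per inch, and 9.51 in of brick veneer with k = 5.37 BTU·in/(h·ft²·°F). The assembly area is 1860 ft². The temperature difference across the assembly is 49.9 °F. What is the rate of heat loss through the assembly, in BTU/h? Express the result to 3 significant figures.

10.6/0.248 = 42.74
0.803 × 6.17 = 4.955
0.815 × 0.184 = 0.15
9.51/5.37 = 1.771
R_total = 42.74 + 4.955 + 0.15 + 1.771 = 49.62 ft²·°F·h/BTU
Q = A·ΔT/R = 1860 × 49.9 / 49.62 = 1871 BTU/h

1870 BTU/h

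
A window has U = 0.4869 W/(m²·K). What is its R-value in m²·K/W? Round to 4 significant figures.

2.054 m²·K/W

R = 1/U = 1/0.4869 = 2.0538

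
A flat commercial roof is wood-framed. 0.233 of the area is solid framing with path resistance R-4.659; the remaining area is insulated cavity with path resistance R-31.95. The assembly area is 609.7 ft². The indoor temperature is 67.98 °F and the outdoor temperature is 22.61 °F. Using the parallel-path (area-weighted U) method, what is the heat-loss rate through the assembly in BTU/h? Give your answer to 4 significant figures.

U_eff = 0.767/31.95 + 0.233/4.659 = 0.024006 + 0.050011 = 0.074017
R_eff = 1/U_eff = 13.51 ft²·°F·h/BTU
Q = 609.7 × (67.98 − 22.61) / 13.51 = 2047.5 BTU/h

2047 BTU/h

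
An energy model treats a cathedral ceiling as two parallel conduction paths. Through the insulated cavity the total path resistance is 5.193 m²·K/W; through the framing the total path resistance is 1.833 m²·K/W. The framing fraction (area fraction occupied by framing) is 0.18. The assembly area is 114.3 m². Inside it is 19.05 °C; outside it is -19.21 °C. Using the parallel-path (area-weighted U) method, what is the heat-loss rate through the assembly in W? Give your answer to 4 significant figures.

1120 W

U_eff = 0.82/5.193 + 0.18/1.833 = 0.1579 + 0.0982 = 0.2561
R_eff = 1/U_eff = 3.9047 m²·K/W
Q = 114.3 × (19.05 − (-19.21)) / 3.9047 = 1120 W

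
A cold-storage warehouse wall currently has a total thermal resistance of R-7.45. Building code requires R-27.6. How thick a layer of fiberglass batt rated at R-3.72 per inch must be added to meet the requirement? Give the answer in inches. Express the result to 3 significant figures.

ΔR = 27.6 − 7.45 = 20.15 ft²·°F·h/BTU
L = ΔR / (R/in) = 20.15/3.72 = 5.417 in

5.42 in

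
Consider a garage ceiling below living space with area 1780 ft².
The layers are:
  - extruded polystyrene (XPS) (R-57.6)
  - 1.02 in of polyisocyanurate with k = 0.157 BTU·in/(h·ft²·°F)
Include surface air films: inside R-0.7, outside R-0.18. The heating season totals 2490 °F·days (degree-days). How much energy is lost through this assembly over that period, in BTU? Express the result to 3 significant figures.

1.02/0.157 = 6.497
R_total = 0.7 + 57.6 + 6.497 + 0.18 = 64.98 ft²·°F·h/BTU
E = A × HDD × 24 / R = 1780 × 2490 × 24 / 64.98 = 1637000 BTU

1640000 BTU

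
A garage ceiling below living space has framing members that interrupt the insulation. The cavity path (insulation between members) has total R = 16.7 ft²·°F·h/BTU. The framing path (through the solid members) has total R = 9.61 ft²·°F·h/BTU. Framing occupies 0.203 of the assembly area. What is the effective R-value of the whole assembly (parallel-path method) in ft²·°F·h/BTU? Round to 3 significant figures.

14.5 ft²·°F·h/BTU

U_eff = 0.797/16.7 + 0.203/9.61 = 0.04772 + 0.02112 = 0.06885
R_eff = 1/U_eff = 14.52 ft²·°F·h/BTU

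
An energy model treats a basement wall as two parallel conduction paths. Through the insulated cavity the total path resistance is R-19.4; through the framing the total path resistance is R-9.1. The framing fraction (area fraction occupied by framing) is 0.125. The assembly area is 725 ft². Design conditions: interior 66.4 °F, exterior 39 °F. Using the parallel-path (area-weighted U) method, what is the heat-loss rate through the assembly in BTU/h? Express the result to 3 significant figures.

U_eff = 0.875/19.4 + 0.125/9.1 = 0.0451 + 0.01374 = 0.05884
R_eff = 1/U_eff = 17 ft²·°F·h/BTU
Q = 725 × (66.4 − 39) / 17 = 1169 BTU/h

1170 BTU/h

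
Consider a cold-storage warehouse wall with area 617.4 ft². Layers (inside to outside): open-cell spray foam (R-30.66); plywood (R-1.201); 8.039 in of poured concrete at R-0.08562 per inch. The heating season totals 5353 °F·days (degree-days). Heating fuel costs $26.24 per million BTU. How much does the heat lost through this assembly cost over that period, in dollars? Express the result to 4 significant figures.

8.039 × 0.08562 = 0.6883
R_total = 30.66 + 1.201 + 0.6883 = 32.549 ft²·°F·h/BTU
E = A × HDD × 24 / R = 617.4 × 5353 × 24 / 32.549 = 2436900 BTU
Cost = 2436900/10⁶ × 26.24 = $63.944

63.94 dollars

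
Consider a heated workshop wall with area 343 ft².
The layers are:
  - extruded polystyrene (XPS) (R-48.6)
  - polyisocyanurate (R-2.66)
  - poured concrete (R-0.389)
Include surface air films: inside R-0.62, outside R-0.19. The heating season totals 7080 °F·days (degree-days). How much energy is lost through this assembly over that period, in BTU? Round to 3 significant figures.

R_total = 0.62 + 48.6 + 2.66 + 0.389 + 0.19 = 52.46 ft²·°F·h/BTU
E = A × HDD × 24 / R = 343 × 7080 × 24 / 52.46 = 1111000 BTU

1110000 BTU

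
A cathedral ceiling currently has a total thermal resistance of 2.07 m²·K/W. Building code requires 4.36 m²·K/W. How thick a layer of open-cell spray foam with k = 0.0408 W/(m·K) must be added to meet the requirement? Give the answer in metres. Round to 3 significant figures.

0.0934 m

ΔR = 4.36 − 2.07 = 2.29 m²·K/W
L = ΔR × k = 2.29 × 0.0408 = 0.09343 m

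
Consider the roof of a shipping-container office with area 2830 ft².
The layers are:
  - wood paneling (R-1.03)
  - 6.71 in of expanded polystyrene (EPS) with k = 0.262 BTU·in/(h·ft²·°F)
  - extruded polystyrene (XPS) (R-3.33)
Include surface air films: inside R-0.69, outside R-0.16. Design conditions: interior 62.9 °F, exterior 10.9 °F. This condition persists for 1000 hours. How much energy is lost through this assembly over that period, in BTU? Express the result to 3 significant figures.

6.71/0.262 = 25.61
R_total = 0.69 + 1.03 + 25.61 + 3.33 + 0.16 = 30.82 ft²·°F·h/BTU
Q = 2830 × (62.9 − 10.9) / 30.82 = 4775 BTU/h
E = 4775 × 1000 = 4775000 BTU

4770000 BTU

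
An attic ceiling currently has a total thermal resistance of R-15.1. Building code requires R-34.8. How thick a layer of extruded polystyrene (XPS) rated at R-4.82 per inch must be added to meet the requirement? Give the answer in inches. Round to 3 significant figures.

4.09 in

ΔR = 34.8 − 15.1 = 19.7 ft²·°F·h/BTU
L = ΔR / (R/in) = 19.7/4.82 = 4.087 in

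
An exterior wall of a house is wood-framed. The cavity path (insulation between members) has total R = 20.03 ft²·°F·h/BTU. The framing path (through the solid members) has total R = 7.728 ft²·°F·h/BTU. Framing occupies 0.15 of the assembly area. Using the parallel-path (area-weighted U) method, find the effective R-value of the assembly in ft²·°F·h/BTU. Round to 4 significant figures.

16.17 ft²·°F·h/BTU

U_eff = 0.85/20.03 + 0.15/7.728 = 0.042436 + 0.01941 = 0.061846
R_eff = 1/U_eff = 16.169 ft²·°F·h/BTU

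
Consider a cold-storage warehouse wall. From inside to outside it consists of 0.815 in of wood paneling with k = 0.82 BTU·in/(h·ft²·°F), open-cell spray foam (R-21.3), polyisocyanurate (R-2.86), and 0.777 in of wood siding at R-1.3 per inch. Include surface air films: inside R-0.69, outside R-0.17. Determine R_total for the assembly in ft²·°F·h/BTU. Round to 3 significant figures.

0.815/0.82 = 0.9939
0.777 × 1.3 = 1.01
R_total = 0.69 + 0.9939 + 21.3 + 2.86 + 1.01 + 0.17 = 27.02 ft²·°F·h/BTU

27.0 ft²·°F·h/BTU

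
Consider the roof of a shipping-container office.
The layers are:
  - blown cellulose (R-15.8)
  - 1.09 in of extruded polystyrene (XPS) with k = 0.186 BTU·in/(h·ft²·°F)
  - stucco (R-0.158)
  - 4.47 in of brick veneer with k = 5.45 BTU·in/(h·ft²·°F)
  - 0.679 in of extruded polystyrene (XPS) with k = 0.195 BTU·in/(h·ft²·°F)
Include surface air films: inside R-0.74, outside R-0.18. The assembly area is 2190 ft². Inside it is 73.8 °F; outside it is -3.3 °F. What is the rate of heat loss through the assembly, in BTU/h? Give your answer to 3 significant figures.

1.09/0.186 = 5.86
4.47/5.45 = 0.8202
0.679/0.195 = 3.482
R_total = 0.74 + 15.8 + 5.86 + 0.158 + 0.8202 + 3.482 + 0.18 = 27.04 ft²·°F·h/BTU
Q = A·ΔT/R = 2190 × (73.8 − (-3.3)) / 27.04 = 6244 BTU/h

6240 BTU/h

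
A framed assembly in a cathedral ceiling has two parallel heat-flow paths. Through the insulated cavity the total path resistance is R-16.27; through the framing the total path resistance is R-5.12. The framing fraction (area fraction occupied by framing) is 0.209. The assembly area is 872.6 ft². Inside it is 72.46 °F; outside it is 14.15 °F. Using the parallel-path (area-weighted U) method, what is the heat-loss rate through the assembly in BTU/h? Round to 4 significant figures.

4551 BTU/h

U_eff = 0.791/16.27 + 0.209/5.12 = 0.048617 + 0.04082 = 0.089437
R_eff = 1/U_eff = 11.181 ft²·°F·h/BTU
Q = 872.6 × (72.46 − 14.15) / 11.181 = 4550.7 BTU/h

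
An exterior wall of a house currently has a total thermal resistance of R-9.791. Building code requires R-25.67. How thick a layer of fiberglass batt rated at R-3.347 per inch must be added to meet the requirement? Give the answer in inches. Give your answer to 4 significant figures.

4.744 in

ΔR = 25.67 − 9.791 = 15.879 ft²·°F·h/BTU
L = ΔR / (R/in) = 15.879/3.347 = 4.7442 in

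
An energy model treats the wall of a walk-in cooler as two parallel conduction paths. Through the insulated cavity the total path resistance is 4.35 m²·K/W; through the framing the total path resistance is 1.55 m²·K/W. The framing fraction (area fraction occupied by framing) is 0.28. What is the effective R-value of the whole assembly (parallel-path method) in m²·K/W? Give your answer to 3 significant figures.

2.89 m²·K/W

U_eff = 0.72/4.35 + 0.28/1.55 = 0.1655 + 0.1806 = 0.3462
R_eff = 1/U_eff = 2.889 m²·K/W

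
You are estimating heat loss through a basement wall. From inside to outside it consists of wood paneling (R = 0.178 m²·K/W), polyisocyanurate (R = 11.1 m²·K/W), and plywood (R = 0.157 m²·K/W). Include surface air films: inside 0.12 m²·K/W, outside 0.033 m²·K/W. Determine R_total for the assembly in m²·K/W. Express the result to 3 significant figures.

11.6 m²·K/W

R_total = 0.12 + 0.178 + 11.1 + 0.157 + 0.033 = 11.59 m²·K/W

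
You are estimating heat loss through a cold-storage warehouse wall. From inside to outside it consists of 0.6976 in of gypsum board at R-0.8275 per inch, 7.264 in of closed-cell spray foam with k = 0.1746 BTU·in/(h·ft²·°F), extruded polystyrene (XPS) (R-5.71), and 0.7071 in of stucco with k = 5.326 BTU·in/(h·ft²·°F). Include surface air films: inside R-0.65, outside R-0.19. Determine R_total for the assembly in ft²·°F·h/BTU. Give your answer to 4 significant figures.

0.6976 × 0.8275 = 0.57726
7.264/0.1746 = 41.604
0.7071/5.326 = 0.13276
R_total = 0.65 + 0.57726 + 41.604 + 5.71 + 0.13276 + 0.19 = 48.864 ft²·°F·h/BTU

48.86 ft²·°F·h/BTU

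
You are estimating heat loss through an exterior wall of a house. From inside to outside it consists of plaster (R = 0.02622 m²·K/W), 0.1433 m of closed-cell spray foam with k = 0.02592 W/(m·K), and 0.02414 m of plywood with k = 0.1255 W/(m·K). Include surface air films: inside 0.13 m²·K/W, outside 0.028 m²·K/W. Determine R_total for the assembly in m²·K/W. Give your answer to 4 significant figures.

0.1433/0.02592 = 5.5285
0.02414/0.1255 = 0.19235
R_total = 0.13 + 0.02622 + 5.5285 + 0.19235 + 0.028 = 5.9051 m²·K/W

5.905 m²·K/W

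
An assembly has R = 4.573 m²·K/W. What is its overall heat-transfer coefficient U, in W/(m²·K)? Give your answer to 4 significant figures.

U = 1/R = 1/4.573 = 0.21867

0.2187 W/(m²·K)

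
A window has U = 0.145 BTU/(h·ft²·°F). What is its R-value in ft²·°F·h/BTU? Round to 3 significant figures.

6.90 ft²·°F·h/BTU

R = 1/U = 1/0.145 = 6.897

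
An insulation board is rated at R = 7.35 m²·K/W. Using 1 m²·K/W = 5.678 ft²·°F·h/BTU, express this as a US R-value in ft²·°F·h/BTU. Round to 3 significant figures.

41.7 ft²·°F·h/BTU

R_US = 7.35 × 5.678 = 41.73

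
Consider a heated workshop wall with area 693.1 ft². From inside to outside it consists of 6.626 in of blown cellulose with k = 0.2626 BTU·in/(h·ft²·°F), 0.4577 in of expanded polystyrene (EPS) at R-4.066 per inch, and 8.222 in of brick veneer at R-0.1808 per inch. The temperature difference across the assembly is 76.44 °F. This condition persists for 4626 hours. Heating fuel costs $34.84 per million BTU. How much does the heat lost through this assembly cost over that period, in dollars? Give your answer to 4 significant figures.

6.626/0.2626 = 25.232
0.4577 × 4.066 = 1.861
8.222 × 0.1808 = 1.4865
R_total = 25.232 + 1.861 + 1.4865 = 28.58 ft²·°F·h/BTU
Q = 693.1 × 76.44 / 28.58 = 1853.8 BTU/h
E = 1853.8 × 4626 = 8575600 BTU
Cost = 8575600/10⁶ × 34.84 = $298.77

298.8 dollars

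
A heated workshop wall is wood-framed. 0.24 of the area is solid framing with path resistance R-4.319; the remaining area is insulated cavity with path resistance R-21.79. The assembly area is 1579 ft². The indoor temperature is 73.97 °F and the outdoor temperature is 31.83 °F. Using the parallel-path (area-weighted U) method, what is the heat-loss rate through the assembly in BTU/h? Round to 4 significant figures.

U_eff = 0.76/21.79 + 0.24/4.319 = 0.034878 + 0.055568 = 0.090447
R_eff = 1/U_eff = 11.056 ft²·°F·h/BTU
Q = 1579 × (73.97 − 31.83) / 11.056 = 6018.2 BTU/h

6018 BTU/h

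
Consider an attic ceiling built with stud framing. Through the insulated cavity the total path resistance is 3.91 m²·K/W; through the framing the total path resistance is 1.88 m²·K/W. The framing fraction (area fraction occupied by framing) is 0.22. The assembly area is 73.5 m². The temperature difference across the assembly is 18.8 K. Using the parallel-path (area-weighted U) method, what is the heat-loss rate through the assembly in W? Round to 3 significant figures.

437 W

U_eff = 0.78/3.91 + 0.22/1.88 = 0.1995 + 0.117 = 0.3165
R_eff = 1/U_eff = 3.159 m²·K/W
Q = 73.5 × 18.8 / 3.159 = 437.4 W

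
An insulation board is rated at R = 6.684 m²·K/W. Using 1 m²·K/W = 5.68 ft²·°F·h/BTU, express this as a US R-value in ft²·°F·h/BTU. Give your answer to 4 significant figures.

37.97 ft²·°F·h/BTU

R_US = 6.684 × 5.68 = 37.965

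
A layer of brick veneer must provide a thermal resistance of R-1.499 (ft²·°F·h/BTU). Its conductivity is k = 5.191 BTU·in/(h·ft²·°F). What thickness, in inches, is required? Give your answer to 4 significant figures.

7.781 in

L = R × k = 1.499 × 5.191 = 7.7813 in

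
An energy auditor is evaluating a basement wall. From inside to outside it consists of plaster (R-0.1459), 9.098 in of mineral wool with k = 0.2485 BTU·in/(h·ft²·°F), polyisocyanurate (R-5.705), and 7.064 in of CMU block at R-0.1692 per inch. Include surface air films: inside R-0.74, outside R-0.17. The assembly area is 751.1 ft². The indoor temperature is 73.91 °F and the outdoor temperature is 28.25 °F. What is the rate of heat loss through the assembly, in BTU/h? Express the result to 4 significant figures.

769.5 BTU/h

9.098/0.2485 = 36.612
7.064 × 0.1692 = 1.1952
R_total = 0.74 + 0.1459 + 36.612 + 5.705 + 1.1952 + 0.17 = 44.568 ft²·°F·h/BTU
Q = A·ΔT/R = 751.1 × (73.91 − 28.25) / 44.568 = 769.51 BTU/h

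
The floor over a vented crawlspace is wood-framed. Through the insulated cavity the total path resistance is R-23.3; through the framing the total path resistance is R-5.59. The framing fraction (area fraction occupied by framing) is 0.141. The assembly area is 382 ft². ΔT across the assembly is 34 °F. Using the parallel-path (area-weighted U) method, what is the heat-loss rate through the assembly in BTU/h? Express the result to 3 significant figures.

U_eff = 0.859/23.3 + 0.141/5.59 = 0.03687 + 0.02522 = 0.06209
R_eff = 1/U_eff = 16.11 ft²·°F·h/BTU
Q = 382 × 34 / 16.11 = 806.4 BTU/h

806 BTU/h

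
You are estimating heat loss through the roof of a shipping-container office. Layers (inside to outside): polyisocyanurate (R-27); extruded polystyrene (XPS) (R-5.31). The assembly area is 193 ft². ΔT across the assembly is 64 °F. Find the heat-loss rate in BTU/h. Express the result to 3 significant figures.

382 BTU/h

R_total = 27 + 5.31 = 32.31 ft²·°F·h/BTU
Q = A·ΔT/R = 193 × 64 / 32.31 = 382.3 BTU/h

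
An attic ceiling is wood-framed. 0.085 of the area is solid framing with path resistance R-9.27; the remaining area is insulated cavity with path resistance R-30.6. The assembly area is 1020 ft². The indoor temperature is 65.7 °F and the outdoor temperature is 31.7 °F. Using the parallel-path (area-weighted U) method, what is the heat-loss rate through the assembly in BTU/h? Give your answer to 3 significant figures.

U_eff = 0.915/30.6 + 0.085/9.27 = 0.0299 + 0.009169 = 0.03907
R_eff = 1/U_eff = 25.59 ft²·°F·h/BTU
Q = 1020 × (65.7 − 31.7) / 25.59 = 1355 BTU/h

1350 BTU/h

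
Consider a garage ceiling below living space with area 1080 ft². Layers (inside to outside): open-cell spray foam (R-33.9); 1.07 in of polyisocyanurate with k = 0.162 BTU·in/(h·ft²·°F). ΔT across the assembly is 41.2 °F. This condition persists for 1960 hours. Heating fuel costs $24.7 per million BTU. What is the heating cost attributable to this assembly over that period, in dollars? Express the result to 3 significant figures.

53.2 dollars

1.07/0.162 = 6.605
R_total = 33.9 + 6.605 = 40.5 ft²·°F·h/BTU
Q = 1080 × 41.2 / 40.5 = 1099 BTU/h
E = 1099 × 1960 = 2153000 BTU
Cost = 2153000/10⁶ × 24.7 = $53.18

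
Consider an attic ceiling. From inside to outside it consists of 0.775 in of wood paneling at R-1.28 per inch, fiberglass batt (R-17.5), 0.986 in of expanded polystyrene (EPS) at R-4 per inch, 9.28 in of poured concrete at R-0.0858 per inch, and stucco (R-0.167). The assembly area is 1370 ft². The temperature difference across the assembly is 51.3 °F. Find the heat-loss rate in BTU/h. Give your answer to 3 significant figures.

0.775 × 1.28 = 0.992
0.986 × 4 = 3.944
9.28 × 0.0858 = 0.7962
R_total = 0.992 + 17.5 + 3.944 + 0.7962 + 0.167 = 23.4 ft²·°F·h/BTU
Q = A·ΔT/R = 1370 × 51.3 / 23.4 = 3004 BTU/h

3000 BTU/h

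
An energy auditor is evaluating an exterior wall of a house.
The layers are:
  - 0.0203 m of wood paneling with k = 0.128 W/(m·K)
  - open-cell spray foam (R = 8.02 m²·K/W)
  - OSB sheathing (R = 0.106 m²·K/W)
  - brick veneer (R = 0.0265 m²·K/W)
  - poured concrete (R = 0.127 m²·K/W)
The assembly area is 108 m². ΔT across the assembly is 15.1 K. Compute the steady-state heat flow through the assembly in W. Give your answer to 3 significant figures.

193 W

0.0203/0.128 = 0.1586
R_total = 0.1586 + 8.02 + 0.106 + 0.0265 + 0.127 = 8.438 m²·K/W
Q = A·ΔT/R = 108 × 15.1 / 8.438 = 193.3 W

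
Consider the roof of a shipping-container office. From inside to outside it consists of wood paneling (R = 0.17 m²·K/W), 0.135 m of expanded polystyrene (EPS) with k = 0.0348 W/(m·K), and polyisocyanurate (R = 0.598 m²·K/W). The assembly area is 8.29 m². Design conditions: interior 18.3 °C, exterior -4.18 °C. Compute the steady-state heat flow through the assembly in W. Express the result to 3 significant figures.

0.135/0.0348 = 3.879
R_total = 0.17 + 3.879 + 0.598 = 4.647 m²·K/W
Q = A·ΔT/R = 8.29 × (18.3 − (-4.18)) / 4.647 = 40.1 W

40.1 W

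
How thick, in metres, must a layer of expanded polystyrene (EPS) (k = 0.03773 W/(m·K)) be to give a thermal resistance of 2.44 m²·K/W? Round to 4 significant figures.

0.09206 m

L = R·k = 2.44 × 0.03773 = 0.092061 m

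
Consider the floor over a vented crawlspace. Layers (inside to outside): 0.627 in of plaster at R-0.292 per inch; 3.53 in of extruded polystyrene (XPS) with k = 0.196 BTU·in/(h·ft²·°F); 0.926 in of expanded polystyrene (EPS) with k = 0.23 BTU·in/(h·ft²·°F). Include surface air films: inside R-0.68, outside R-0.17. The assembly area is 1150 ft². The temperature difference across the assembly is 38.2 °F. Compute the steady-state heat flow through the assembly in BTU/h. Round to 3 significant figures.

0.627 × 0.292 = 0.1831
3.53/0.196 = 18.01
0.926/0.23 = 4.026
R_total = 0.68 + 0.1831 + 18.01 + 4.026 + 0.17 = 23.07 ft²·°F·h/BTU
Q = A·ΔT/R = 1150 × 38.2 / 23.07 = 1904 BTU/h

1900 BTU/h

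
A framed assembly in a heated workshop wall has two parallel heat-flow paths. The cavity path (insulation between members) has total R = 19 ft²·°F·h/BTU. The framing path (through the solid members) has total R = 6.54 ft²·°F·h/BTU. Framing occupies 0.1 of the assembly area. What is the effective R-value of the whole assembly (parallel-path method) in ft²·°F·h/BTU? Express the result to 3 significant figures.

U_eff = 0.9/19 + 0.1/6.54 = 0.04737 + 0.01529 = 0.06266
R_eff = 1/U_eff = 15.96 ft²·°F·h/BTU

16.0 ft²·°F·h/BTU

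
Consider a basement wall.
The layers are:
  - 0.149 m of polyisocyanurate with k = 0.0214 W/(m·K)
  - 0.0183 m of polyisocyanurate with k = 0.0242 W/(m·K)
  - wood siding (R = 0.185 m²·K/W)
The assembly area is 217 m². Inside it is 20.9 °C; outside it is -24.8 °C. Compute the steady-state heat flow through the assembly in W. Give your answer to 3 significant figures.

0.149/0.0214 = 6.963
0.0183/0.0242 = 0.7562
R_total = 6.963 + 0.7562 + 0.185 = 7.904 m²·K/W
Q = A·ΔT/R = 217 × (20.9 − (-24.8)) / 7.904 = 1255 W

1250 W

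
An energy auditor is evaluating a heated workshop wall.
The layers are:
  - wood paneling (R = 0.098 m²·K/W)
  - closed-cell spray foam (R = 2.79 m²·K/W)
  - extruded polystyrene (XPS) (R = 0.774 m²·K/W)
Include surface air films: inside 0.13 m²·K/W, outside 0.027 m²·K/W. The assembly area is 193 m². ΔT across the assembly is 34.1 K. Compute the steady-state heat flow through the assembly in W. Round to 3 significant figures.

R_total = 0.13 + 0.098 + 2.79 + 0.774 + 0.027 = 3.819 m²·K/W
Q = A·ΔT/R = 193 × 34.1 / 3.819 = 1723 W

1720 W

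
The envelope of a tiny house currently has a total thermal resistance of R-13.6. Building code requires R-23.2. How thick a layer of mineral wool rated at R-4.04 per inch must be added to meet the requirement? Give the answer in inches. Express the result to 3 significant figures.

2.38 in

ΔR = 23.2 − 13.6 = 9.6 ft²·°F·h/BTU
L = ΔR / (R/in) = 9.6/4.04 = 2.376 in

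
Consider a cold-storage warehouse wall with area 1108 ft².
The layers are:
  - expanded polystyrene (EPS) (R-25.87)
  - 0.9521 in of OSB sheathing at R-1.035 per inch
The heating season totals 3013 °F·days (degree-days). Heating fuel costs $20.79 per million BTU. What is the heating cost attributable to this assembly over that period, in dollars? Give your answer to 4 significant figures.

62.03 dollars

0.9521 × 1.035 = 0.98542
R_total = 25.87 + 0.98542 = 26.855 ft²·°F·h/BTU
E = A × HDD × 24 / R = 1108 × 3013 × 24 / 26.855 = 2983400 BTU
Cost = 2983400/10⁶ × 20.79 = $62.026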